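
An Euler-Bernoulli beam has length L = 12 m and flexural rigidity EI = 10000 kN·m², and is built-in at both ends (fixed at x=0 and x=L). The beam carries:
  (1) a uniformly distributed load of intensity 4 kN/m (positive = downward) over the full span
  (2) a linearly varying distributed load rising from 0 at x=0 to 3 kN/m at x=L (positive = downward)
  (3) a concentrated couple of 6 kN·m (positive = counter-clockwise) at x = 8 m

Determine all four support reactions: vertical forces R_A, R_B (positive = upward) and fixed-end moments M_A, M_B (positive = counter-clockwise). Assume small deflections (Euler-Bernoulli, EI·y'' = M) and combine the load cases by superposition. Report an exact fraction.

Load 1 — uniform load w=4 kN/m over full span:
  R_A = wL/2 = 4·12/2 = 24 kN
  M_A = wL²/12 = 4·12²/12 = 48 kN·m
  R_B = wL/2 = 4·12/2 = 24 kN
  M_B = -wL²/12 = -4·12²/12 = -48 kN·m
Load 2 — triangular load w₀=3 kN/m (0→w₀ over full span):
  R_A = 3w₀L/20 = 3·3·12/20 = 27/5 kN
  M_A = w₀L²/30 = 3·12²/30 = 72/5 kN·m
  R_B = 7w₀L/20 = 7·3·12/20 = 63/5 kN
  M_B = -w₀L²/20 = -3·12²/20 = -108/5 kN·m
Load 3 — applied couple M₀=6 kN·m at a=8 m (b=L-a=4):
  R_A = 6M₀ab/L³ = 6·6·8·4/12³ = 2/3 kN
  M_A = M₀b(2a-b)/L² = 6·4·(2·8-4)/12² = 2 kN·m
  R_B = -6M₀ab/L³ = -6·6·8·4/12³ = -2/3 kN
  M_B = M₀a(2b-a)/L² = 6·8·(2·4-8)/12² = 0 kN·m
Superposition: R_A = 451/15 kN, M_A = 322/5 kN·m, R_B = 539/15 kN, M_B = -348/5 kN·m

R_A = 451/15 kN, M_A = 322/5 kN·m, R_B = 539/15 kN, M_B = -348/5 kN·m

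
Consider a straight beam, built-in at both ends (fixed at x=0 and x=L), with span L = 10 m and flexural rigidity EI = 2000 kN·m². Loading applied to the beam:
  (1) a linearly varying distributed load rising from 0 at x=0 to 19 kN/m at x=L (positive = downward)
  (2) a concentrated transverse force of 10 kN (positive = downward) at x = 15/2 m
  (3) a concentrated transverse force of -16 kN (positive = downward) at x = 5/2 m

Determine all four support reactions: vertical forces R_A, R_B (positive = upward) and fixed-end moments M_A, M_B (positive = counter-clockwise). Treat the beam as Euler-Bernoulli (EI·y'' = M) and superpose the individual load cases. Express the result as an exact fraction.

R_A = 265/16 kN, M_A = 2185/48 kN·m, R_B = 1159/16 kN, M_B = -1625/16 kN·m

Load 1 — triangular load w₀=19 kN/m (0→w₀ over full span):
  R_A = 3w₀L/20 = 3·19·10/20 = 57/2 kN
  M_A = w₀L²/30 = 19·10²/30 = 190/3 kN·m
  R_B = 7w₀L/20 = 7·19·10/20 = 133/2 kN
  M_B = -w₀L²/20 = -19·10²/20 = -95 kN·m
Load 2 — point force P=10 kN at a=15/2 m (b=L-a=5/2):
  R_A = Pb²(3a+b)/L³ = 10·(5/2)²·(3·(15/2)+(5/2))/10³ = 25/16 kN
  M_A = Pab²/L² = 10·(15/2)·(5/2)²/10² = 75/16 kN·m
  R_B = Pa²(a+3b)/L³ = 10·(15/2)²·((15/2)+3·(5/2))/10³ = 135/16 kN
  M_B = -Pa²b/L² = -10·(15/2)²·(5/2)/10² = -225/16 kN·m
Load 3 — point force P=-16 kN at a=5/2 m (b=L-a=15/2):
  R_A = Pb²(3a+b)/L³ = (-16)·(15/2)²·(3·(5/2)+(15/2))/10³ = -27/2 kN
  M_A = Pab²/L² = (-16)·(5/2)·(15/2)²/10² = -45/2 kN·m
  R_B = Pa²(a+3b)/L³ = (-16)·(5/2)²·((5/2)+3·(15/2))/10³ = -5/2 kN
  M_B = -Pa²b/L² = -(-16)·(5/2)²·(15/2)/10² = 15/2 kN·m
Superposition: R_A = 265/16 kN, M_A = 2185/48 kN·m, R_B = 1159/16 kN, M_B = -1625/16 kN·m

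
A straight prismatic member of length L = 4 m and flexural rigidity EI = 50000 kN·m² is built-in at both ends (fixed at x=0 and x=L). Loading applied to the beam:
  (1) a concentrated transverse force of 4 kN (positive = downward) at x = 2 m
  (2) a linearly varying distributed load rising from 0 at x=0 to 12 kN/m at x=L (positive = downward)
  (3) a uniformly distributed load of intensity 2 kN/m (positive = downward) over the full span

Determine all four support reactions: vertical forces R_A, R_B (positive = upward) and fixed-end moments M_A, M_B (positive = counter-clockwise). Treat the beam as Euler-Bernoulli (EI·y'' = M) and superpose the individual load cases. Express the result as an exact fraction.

R_A = 66/5 kN, M_A = 166/15 kN·m, R_B = 114/5 kN, M_B = -214/15 kN·m

Load 1 — point force P=4 kN at a=2 m (b=L-a=2):
  R_A = Pb²(3a+b)/L³ = 4·2²·(3·2+2)/4³ = 2 kN
  M_A = Pab²/L² = 4·2·2²/4² = 2 kN·m
  R_B = Pa²(a+3b)/L³ = 4·2²·(2+3·2)/4³ = 2 kN
  M_B = -Pa²b/L² = -4·2²·2/4² = -2 kN·m
Load 2 — triangular load w₀=12 kN/m (0→w₀ over full span):
  R_A = 3w₀L/20 = 3·12·4/20 = 36/5 kN
  M_A = w₀L²/30 = 12·4²/30 = 32/5 kN·m
  R_B = 7w₀L/20 = 7·12·4/20 = 84/5 kN
  M_B = -w₀L²/20 = -12·4²/20 = -48/5 kN·m
Load 3 — uniform load w=2 kN/m over full span:
  R_A = wL/2 = 2·4/2 = 4 kN
  M_A = wL²/12 = 2·4²/12 = 8/3 kN·m
  R_B = wL/2 = 2·4/2 = 4 kN
  M_B = -wL²/12 = -2·4²/12 = -8/3 kN·m
Superposition: R_A = 66/5 kN, M_A = 166/15 kN·m, R_B = 114/5 kN, M_B = -214/15 kN·m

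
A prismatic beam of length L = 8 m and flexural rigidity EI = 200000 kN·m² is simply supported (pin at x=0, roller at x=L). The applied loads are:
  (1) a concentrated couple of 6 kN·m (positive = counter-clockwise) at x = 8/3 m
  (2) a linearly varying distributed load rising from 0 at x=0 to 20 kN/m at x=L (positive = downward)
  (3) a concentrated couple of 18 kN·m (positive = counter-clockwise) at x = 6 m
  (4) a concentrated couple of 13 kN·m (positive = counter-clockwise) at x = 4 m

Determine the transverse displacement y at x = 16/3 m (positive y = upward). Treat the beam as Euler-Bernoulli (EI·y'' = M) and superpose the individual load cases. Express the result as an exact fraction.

y(16/3) = -11537/4556250 m

Load 1 — applied couple M₀=6 kN·m at a=8/3 m (b=L-a=16/3):
  y_1 = (M₀x³/(6L)-M₀(x-a)²/2+C₁x)/EI  [x>a] with C₁=M₀(3b²-L²)/(6L)=8/3 = (6·(16/3)³/(6·8)-6·((16/3)-(8/3))²/2+(8/3)·(16/3))/200000 = 1/16875 m
Load 2 — triangular load w₀=20 kN/m (0→w₀ over full span):
  y_2 = -w₀x(7L⁴-10L²x²+3x⁴)/(360LEI) = -20·(16/3)·(7·8⁴-10·8²·(16/3)²+3·(16/3)⁴)/(360·8·200000) = -1088/455625 m
Load 3 — applied couple M₀=18 kN·m at a=6 m (b=L-a=2):
  y_3 = (M₀x³/(6L)+C₁x)/EI  [x≤a] with C₁=M₀(3b²-L²)/(6L)=-39/2 = (18·(16/3)³/(6·8)+(-39/2)·(16/3))/200000 = -53/225000 m
Load 4 — applied couple M₀=13 kN·m at a=4 m (b=L-a=4):
  y_4 = (M₀x³/(6L)-M₀(x-a)²/2+C₁x)/EI  [x>a] with C₁=M₀(3b²-L²)/(6L)=-13/3 = (13·(16/3)³/(6·8)-13·((16/3)-4)²/2+(-13/3)·(16/3))/200000 = 13/405000 m
Superposition: y = Σ y_i = -11537/4556250 m ≈ -0.002532 m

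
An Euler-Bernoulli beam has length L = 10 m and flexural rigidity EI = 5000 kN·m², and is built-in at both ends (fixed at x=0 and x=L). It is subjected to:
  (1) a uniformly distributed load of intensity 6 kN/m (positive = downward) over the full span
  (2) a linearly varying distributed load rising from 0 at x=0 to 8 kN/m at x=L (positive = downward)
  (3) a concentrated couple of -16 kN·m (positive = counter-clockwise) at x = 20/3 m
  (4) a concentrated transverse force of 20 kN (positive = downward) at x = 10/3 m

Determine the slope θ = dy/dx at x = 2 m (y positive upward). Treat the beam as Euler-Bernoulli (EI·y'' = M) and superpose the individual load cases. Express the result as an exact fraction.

Load 1 — uniform load w=6 kN/m over full span:
  θ_1 = -wx(L-x)(L-2x)/(12EI) = -6·2·(10-2)·(10-2·2)/(12·5000) = -6/625 rad
Load 2 — triangular load w₀=8 kN/m (0→w₀ over full span):
  θ_2 = -w₀(2x(L-x)(L-2x)(x+2L)+x²(L-x)²)/(120LEI) = -8·(2·2·(10-2)·(10-2·2)·(2+2·10)+2²·(10-2)²)/(120·10·5000) = -56/9375 rad
Load 3 — applied couple M₀=-16 kN·m at a=20/3 m (b=L-a=10/3):
  θ_3 = (R_Ax²/2 - M_Ax)/EI  [x≤a] with R_A=-32/15, M_A=-16/3 = ((-32/15)·2²/2 - (-16/3)·2)/5000 = 4/3125 rad
Load 4 — point force P=20 kN at a=10/3 m (b=L-a=20/3):
  θ_4 = -Pb²x(2aL-(3a+b)x)/(2L³EI)  [x≤a] = -20·(20/3)²·2·(2·(10/3)·10-(3·(10/3)+(20/3))·2)/(2·10³·5000) = -4/675 rad
Superposition: θ = Σ θ_i = -1706/84375 rad ≈ -0.020219 rad

θ(2) = -1706/84375 rad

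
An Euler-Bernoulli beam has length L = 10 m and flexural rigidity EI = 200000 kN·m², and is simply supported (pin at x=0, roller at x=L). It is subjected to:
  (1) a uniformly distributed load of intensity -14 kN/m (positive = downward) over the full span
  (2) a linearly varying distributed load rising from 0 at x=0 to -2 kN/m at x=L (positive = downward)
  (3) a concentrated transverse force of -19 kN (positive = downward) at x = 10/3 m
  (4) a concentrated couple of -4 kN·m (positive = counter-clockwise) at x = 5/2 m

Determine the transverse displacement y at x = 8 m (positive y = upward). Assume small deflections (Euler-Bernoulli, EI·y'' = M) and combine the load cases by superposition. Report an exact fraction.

y(8) = 5398069/810000000 m

Load 1 — uniform load w=-14 kN/m over full span:
  y_1 = -wx(L³-2Lx²+x³)/(24EI) = -(-14)·8·(10³-2·10·8²+8³)/(24·200000) = 203/37500 m
Load 2 — triangular load w₀=-2 kN/m (0→w₀ over full span):
  y_2 = -w₀x(7L⁴-10L²x²+3x⁴)/(360LEI) = -(-2)·8·(7·10⁴-10·10²·8²+3·8⁴)/(360·10·200000) = 127/312500 m
Load 3 — point force P=-19 kN at a=10/3 m (b=L-a=20/3):
  y_3 = -Pa(L-x)(2Lx-a²-x²)/(6LEI)  [x>a] = -(-19)·(10/3)·(10-8)·(2·10·8-(10/3)²-8²)/(6·10·200000) = 3629/4050000 m
Load 4 — applied couple M₀=-4 kN·m at a=5/2 m (b=L-a=15/2):
  y_4 = (M₀x³/(6L)-M₀(x-a)²/2+C₁x)/EI  [x>a] with C₁=M₀(3b²-L²)/(6L)=-55/12 = ((-4)·8³/(6·10)-(-4)·(8-(5/2))²/2+(-55/12)·8)/200000 = -103/2000000 m
Superposition: y = Σ y_i = 5398069/810000000 m ≈ 0.006664 m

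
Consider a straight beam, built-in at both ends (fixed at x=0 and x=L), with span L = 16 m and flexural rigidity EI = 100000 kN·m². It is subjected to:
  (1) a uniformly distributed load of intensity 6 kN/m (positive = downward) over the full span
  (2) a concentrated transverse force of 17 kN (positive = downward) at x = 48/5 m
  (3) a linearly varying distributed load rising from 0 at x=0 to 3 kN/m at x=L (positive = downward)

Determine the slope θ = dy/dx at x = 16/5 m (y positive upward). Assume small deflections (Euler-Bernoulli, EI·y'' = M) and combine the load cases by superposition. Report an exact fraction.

Load 1 — uniform load w=6 kN/m over full span:
  θ_1 = -wx(L-x)(L-2x)/(12EI) = -6·(16/5)·(16-(16/5))·(16-2·(16/5))/(12·100000) = -768/390625 rad
Load 2 — point force P=17 kN at a=48/5 m (b=L-a=32/5):
  θ_2 = -Pb²x(2aL-(3a+b)x)/(2L³EI)  [x≤a] = -17·(32/5)²·(16/5)·(2·(48/5)·16-(3·(48/5)+(32/5))·(16/5))/(2·16³·100000) = -5168/9765625 rad
Load 3 — triangular load w₀=3 kN/m (0→w₀ over full span):
  θ_3 = -w₀(2x(L-x)(L-2x)(x+2L)+x²(L-x)²)/(120LEI) = -3·(2·(16/5)·(16-(16/5))·(16-2·(16/5))·((16/5)+2·16)+(16/5)²·(16-(16/5))²)/(120·16·100000) = -896/1953125 rad
Superposition: θ = Σ θ_i = -28848/9765625 rad ≈ -0.002954 rad

θ(16/5) = -28848/9765625 rad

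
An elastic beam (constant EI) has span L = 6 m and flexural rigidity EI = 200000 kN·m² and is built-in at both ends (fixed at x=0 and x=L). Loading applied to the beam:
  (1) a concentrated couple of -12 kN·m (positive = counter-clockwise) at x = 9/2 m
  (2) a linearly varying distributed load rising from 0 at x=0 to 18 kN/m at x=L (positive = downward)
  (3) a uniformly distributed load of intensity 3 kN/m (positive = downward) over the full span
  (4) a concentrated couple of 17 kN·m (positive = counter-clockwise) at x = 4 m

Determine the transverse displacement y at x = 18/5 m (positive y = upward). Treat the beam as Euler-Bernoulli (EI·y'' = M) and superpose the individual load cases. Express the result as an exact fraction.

Load 1 — applied couple M₀=-12 kN·m at a=9/2 m (b=L-a=3/2):
  y_1 = (R_Ax³/6 - M_Ax²/2)/EI  [x≤a] with R_A=-9/4, M_A=-15/4 = ((-9/4)·(18/5)³/6 - (-15/4)·(18/5)²/2)/200000 = 1701/50000000 m
Load 2 — triangular load w₀=18 kN/m (0→w₀ over full span):
  y_2 = -w₀x²(L-x)²(x+2L)/(120LEI) = -18·(18/5)²·(6-(18/5))²·((18/5)+2·6)/(120·6·200000) = -28431/195312500 m
Load 3 — uniform load w=3 kN/m over full span:
  y_3 = -wx²(L-x)²/(24EI) = -3·(18/5)²·(6-(18/5))²/(24·200000) = -729/15625000 m
Load 4 — applied couple M₀=17 kN·m at a=4 m (b=L-a=2):
  y_4 = (R_Ax³/6 - M_Ax²/2)/EI  [x≤a] with R_A=34/9, M_A=17/3 = ((34/9)·(18/5)³/6 - (17/3)·(18/5)²/2)/200000 = -459/12500000 m
Superposition: y = Σ y_i = -1218267/6250000000 m ≈ -0.000195 m

y(18/5) = -1218267/6250000000 m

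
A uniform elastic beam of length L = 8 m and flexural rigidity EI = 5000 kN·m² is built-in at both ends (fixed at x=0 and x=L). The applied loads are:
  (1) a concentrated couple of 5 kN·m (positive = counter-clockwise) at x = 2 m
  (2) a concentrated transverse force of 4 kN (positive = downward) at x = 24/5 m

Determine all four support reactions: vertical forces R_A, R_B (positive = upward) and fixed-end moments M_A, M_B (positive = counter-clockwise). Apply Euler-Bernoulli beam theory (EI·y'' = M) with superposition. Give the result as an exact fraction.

Load 1 — applied couple M₀=5 kN·m at a=2 m (b=L-a=6):
  R_A = 6M₀ab/L³ = 6·5·2·6/8³ = 45/64 kN
  M_A = M₀b(2a-b)/L² = 5·6·(2·2-6)/8² = -15/16 kN·m
  R_B = -6M₀ab/L³ = -6·5·2·6/8³ = -45/64 kN
  M_B = M₀a(2b-a)/L² = 5·2·(2·6-2)/8² = 25/16 kN·m
Load 2 — point force P=4 kN at a=24/5 m (b=L-a=16/5):
  R_A = Pb²(3a+b)/L³ = 4·(16/5)²·(3·(24/5)+(16/5))/8³ = 176/125 kN
  M_A = Pab²/L² = 4·(24/5)·(16/5)²/8² = 384/125 kN·m
  R_B = Pa²(a+3b)/L³ = 4·(24/5)²·((24/5)+3·(16/5))/8³ = 324/125 kN
  M_B = -Pa²b/L² = -4·(24/5)²·(16/5)/8² = -576/125 kN·m
Superposition: R_A = 16889/8000 kN, M_A = 4269/2000 kN·m, R_B = 15111/8000 kN, M_B = -6091/2000 kN·m

R_A = 16889/8000 kN, M_A = 4269/2000 kN·m, R_B = 15111/8000 kN, M_B = -6091/2000 kN·m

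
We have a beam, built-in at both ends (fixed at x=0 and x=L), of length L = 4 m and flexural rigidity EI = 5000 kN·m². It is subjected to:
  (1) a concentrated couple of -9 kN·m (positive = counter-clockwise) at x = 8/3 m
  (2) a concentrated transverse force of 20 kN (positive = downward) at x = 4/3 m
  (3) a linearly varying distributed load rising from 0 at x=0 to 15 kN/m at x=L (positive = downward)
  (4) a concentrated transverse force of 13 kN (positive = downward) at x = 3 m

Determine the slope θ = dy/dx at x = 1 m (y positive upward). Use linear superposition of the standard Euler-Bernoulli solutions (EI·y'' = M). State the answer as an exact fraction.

θ(1) = -4621/2880000 rad

Load 1 — applied couple M₀=-9 kN·m at a=8/3 m (b=L-a=4/3):
  θ_1 = (R_Ax²/2 - M_Ax)/EI  [x≤a] with R_A=-3, M_A=-3 = ((-3)·1²/2 - (-3)·1)/5000 = 3/10000 rad
Load 2 — point force P=20 kN at a=4/3 m (b=L-a=8/3):
  θ_2 = -Pb²x(2aL-(3a+b)x)/(2L³EI)  [x≤a] = -20·(8/3)²·1·(2·(4/3)·4-(3·(4/3)+(8/3))·1)/(2·4³·5000) = -1/1125 rad
Load 3 — triangular load w₀=15 kN/m (0→w₀ over full span):
  θ_3 = -w₀(2x(L-x)(L-2x)(x+2L)+x²(L-x)²)/(120LEI) = -15·(2·1·(4-1)·(4-2·1)·(1+2·4)+1²·(4-1)²)/(120·4·5000) = -117/160000 rad
Load 4 — point force P=13 kN at a=3 m (b=L-a=1):
  θ_4 = -Pb²x(2aL-(3a+b)x)/(2L³EI)  [x≤a] = -13·1²·1·(2·3·4-(3·3+1)·1)/(2·4³·5000) = -91/320000 rad
Superposition: θ = Σ θ_i = -4621/2880000 rad ≈ -0.001605 rad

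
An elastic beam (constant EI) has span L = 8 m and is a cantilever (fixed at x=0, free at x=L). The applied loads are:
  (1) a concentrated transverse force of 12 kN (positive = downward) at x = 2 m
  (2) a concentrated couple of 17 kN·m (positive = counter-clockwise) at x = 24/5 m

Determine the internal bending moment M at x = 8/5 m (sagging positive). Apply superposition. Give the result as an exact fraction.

M(8/5) = 61/5 kN·m

Load 1 — point force P=12 kN at a=2 m (b=L-a=6):
  M_1 = -P(a-x)  [x≤a] = -12·(2-(8/5)) = -24/5 kN·m
Load 2 — applied couple M₀=17 kN·m at a=24/5 m (b=L-a=16/5):
  M_2 = M₀  [x≤a] = 17 = 17 kN·m
Superposition: M = Σ M_i = 61/5 kN·m ≈ 12.200000 kN·m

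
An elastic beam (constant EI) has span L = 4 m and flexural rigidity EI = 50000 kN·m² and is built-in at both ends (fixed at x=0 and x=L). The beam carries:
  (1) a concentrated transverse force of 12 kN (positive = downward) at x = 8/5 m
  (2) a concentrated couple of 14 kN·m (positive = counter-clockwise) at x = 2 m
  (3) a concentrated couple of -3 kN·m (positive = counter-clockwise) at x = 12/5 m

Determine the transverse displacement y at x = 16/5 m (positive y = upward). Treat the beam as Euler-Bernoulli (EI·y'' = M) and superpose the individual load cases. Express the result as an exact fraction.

Load 1 — point force P=12 kN at a=8/5 m (b=L-a=12/5):
  y_1 = -Pa²(L-x)²(3bL-(3b+a)(L-x))/(6L³EI)  [x>a] = -12·(8/5)²·(4-(16/5))²·(3·(12/5)·4-(3·(12/5)+(8/5))·(4-(16/5)))/(6·4³·50000) = -1088/48828125 m
Load 2 — applied couple M₀=14 kN·m at a=2 m (b=L-a=2):
  y_2 = (R_Ax³/6 - M_Ax²/2 - M₀(x-a)²/2)/EI  [x>a] with R_A=21/4, M_A=7/2 = ((21/4)·(16/5)³/6 - (7/2)·(16/5)²/2 - 14·((16/5)-2)²/2)/50000 = 21/1562500 m
Load 3 — applied couple M₀=-3 kN·m at a=12/5 m (b=L-a=8/5):
  y_3 = (R_Ax³/6 - M_Ax²/2 - M₀(x-a)²/2)/EI  [x>a] with R_A=-27/25, M_A=-24/25 = ((-27/25)·(16/5)³/6 - (-24/25)·(16/5)²/2 - (-3)·((16/5)-(12/5))²/2)/50000 = -9/19531250 m
Superposition: y = Σ y_i = -1817/195312500 m ≈ -0.000009 m

y(16/5) = -1817/195312500 m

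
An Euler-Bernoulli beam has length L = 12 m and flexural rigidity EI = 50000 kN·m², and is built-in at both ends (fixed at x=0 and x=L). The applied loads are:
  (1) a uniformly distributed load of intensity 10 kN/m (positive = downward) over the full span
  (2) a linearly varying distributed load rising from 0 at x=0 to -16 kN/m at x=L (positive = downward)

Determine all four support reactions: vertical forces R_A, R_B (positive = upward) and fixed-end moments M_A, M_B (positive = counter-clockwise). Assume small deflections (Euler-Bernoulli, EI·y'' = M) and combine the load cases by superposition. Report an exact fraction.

R_A = 156/5 kN, M_A = 216/5 kN·m, R_B = -36/5 kN, M_B = -24/5 kN·m

Load 1 — uniform load w=10 kN/m over full span:
  R_A = wL/2 = 10·12/2 = 60 kN
  M_A = wL²/12 = 10·12²/12 = 120 kN·m
  R_B = wL/2 = 10·12/2 = 60 kN
  M_B = -wL²/12 = -10·12²/12 = -120 kN·m
Load 2 — triangular load w₀=-16 kN/m (0→w₀ over full span):
  R_A = 3w₀L/20 = 3·(-16)·12/20 = -144/5 kN
  M_A = w₀L²/30 = (-16)·12²/30 = -384/5 kN·m
  R_B = 7w₀L/20 = 7·(-16)·12/20 = -336/5 kN
  M_B = -w₀L²/20 = -(-16)·12²/20 = 576/5 kN·m
Superposition: R_A = 156/5 kN, M_A = 216/5 kN·m, R_B = -36/5 kN, M_B = -24/5 kN·m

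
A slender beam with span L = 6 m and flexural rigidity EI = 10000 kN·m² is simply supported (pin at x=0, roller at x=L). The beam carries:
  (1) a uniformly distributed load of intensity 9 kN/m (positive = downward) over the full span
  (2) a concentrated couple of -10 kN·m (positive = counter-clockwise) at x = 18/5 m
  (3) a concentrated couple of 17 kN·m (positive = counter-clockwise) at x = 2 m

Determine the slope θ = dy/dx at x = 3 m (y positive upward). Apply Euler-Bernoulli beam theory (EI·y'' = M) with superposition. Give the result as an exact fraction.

θ(3) = -53/600000 rad

Load 1 — uniform load w=9 kN/m over full span:
  θ_1 = -w(L³-6Lx²+4x³)/(24EI) = -9·(6³-6·6·3²+4·3³)/(24·10000) = 0 rad
Load 2 — applied couple M₀=-10 kN·m at a=18/5 m (b=L-a=12/5):
  θ_2 = (M₀x²/(2L)+C₁)/EI  [x≤a] with C₁=M₀(3b²-L²)/(6L)=26/5 = ((-10)·3²/(2·6)+(26/5))/10000 = -23/100000 rad
Load 3 — applied couple M₀=17 kN·m at a=2 m (b=L-a=4):
  θ_3 = (M₀x²/(2L)-M₀(x-a)+C₁)/EI  [x>a] with C₁=M₀(3b²-L²)/(6L)=17/3 = (17·3²/(2·6)-17·(3-2)+(17/3))/10000 = 17/120000 rad
Superposition: θ = Σ θ_i = -53/600000 rad ≈ -0.000088 rad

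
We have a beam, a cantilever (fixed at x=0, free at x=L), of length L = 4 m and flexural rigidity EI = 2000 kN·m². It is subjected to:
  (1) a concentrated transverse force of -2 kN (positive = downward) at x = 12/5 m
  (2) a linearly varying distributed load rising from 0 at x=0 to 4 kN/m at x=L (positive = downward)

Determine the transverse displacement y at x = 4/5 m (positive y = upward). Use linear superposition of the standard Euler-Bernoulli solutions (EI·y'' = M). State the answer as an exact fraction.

Load 1 — point force P=-2 kN at a=12/5 m (b=L-a=8/5):
  y_1 = -Px²(3a-x)/(6EI)  [x≤a] = -(-2)·(4/5)²·(3·(12/5)-(4/5))/(6·2000) = 32/46875 m
Load 2 — triangular load w₀=4 kN/m (0→w₀ over full span):
  y_2 = (w₀Lx³/12-w₀L²x²/6-w₀x⁵/(120L))/EI = (4·4·(4/5)³/12-4·4²·(4/5)²/6-4·(4/5)⁵/(120·4))/2000 = -18008/5859375 m
Superposition: y = Σ y_i = -14008/5859375 m ≈ -0.002391 m

y(4/5) = -14008/5859375 m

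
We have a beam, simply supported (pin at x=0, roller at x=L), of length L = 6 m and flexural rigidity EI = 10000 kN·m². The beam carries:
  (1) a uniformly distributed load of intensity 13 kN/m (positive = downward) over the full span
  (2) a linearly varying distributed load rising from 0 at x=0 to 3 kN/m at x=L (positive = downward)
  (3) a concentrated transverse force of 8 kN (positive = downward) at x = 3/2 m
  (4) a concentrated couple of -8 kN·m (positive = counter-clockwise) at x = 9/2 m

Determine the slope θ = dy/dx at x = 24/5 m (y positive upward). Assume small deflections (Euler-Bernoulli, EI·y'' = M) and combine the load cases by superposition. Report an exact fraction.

θ(24/5) = 267287/25000000 rad

Load 1 — uniform load w=13 kN/m over full span:
  θ_1 = -w(L³-6Lx²+4x³)/(24EI) = -13·(6³-6·6·(24/5)²+4·(24/5)³)/(24·10000) = 11583/1250000 rad
Load 2 — triangular load w₀=3 kN/m (0→w₀ over full span):
  θ_2 = -w₀(7L⁴-30L²x²+15x⁴)/(360LEI) = -3·(7·6⁴-30·6²·(24/5)²+15·(24/5)⁴)/(360·6·10000) = 6813/6250000 rad
Load 3 — point force P=8 kN at a=3/2 m (b=L-a=9/2):
  θ_3 = -Pa(2L²-6Lx+3x²+a²)/(6LEI)  [x>a] = -8·(3/2)·(2·6²-6·6·(24/5)+3·(24/5)²+(3/2)²)/(6·6·10000) = 981/1000000 rad
Load 4 — applied couple M₀=-8 kN·m at a=9/2 m (b=L-a=3/2):
  θ_4 = (M₀x²/(2L)-M₀(x-a)+C₁)/EI  [x>a] with C₁=M₀(3b²-L²)/(6L)=13/2 = ((-8)·(24/5)²/(2·6)-(-8)·((24/5)-(9/2))+(13/2))/10000 = -323/500000 rad
Superposition: θ = Σ θ_i = 267287/25000000 rad ≈ 0.010691 rad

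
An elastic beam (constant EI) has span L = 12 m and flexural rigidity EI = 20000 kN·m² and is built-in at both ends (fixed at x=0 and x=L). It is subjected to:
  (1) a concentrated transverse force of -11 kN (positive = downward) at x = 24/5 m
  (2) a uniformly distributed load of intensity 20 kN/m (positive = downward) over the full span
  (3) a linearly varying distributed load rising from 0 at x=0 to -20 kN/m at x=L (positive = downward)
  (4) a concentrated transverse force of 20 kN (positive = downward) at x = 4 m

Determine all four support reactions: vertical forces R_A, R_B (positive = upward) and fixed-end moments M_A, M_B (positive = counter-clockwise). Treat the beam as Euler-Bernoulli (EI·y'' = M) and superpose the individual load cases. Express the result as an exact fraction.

R_A = 309443/3375 kN, M_A = 180616/1125 kN·m, R_B = 125932/3375 kN, M_B = -113744/1125 kN·m

Load 1 — point force P=-11 kN at a=24/5 m (b=L-a=36/5):
  R_A = Pb²(3a+b)/L³ = (-11)·(36/5)²·(3·(24/5)+(36/5))/12³ = -891/125 kN
  M_A = Pab²/L² = (-11)·(24/5)·(36/5)²/12² = -2376/125 kN·m
  R_B = Pa²(a+3b)/L³ = (-11)·(24/5)²·((24/5)+3·(36/5))/12³ = -484/125 kN
  M_B = -Pa²b/L² = -(-11)·(24/5)²·(36/5)/12² = 1584/125 kN·m
Load 2 — uniform load w=20 kN/m over full span:
  R_A = wL/2 = 20·12/2 = 120 kN
  M_A = wL²/12 = 20·12²/12 = 240 kN·m
  R_B = wL/2 = 20·12/2 = 120 kN
  M_B = -wL²/12 = -20·12²/12 = -240 kN·m
Load 3 — triangular load w₀=-20 kN/m (0→w₀ over full span):
  R_A = 3w₀L/20 = 3·(-20)·12/20 = -36 kN
  M_A = w₀L²/30 = (-20)·12²/30 = -96 kN·m
  R_B = 7w₀L/20 = 7·(-20)·12/20 = -84 kN
  M_B = -w₀L²/20 = -(-20)·12²/20 = 144 kN·m
Load 4 — point force P=20 kN at a=4 m (b=L-a=8):
  R_A = Pb²(3a+b)/L³ = 20·8²·(3·4+8)/12³ = 400/27 kN
  M_A = Pab²/L² = 20·4·8²/12² = 320/9 kN·m
  R_B = Pa²(a+3b)/L³ = 20·4²·(4+3·8)/12³ = 140/27 kN
  M_B = -Pa²b/L² = -20·4²·8/12² = -160/9 kN·m
Superposition: R_A = 309443/3375 kN, M_A = 180616/1125 kN·m, R_B = 125932/3375 kN, M_B = -113744/1125 kN·m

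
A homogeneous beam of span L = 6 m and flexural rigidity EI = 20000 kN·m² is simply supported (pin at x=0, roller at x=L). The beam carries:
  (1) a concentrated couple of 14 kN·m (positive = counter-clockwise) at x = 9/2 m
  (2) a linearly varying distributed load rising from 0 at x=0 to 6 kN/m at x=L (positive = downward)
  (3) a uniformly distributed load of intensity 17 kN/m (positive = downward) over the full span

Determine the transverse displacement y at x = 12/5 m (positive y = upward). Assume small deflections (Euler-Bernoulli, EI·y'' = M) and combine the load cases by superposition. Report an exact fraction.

Load 1 — applied couple M₀=14 kN·m at a=9/2 m (b=L-a=3/2):
  y_1 = (M₀x³/(6L)+C₁x)/EI  [x≤a] with C₁=M₀(3b²-L²)/(6L)=-91/8 = (14·(12/5)³/(6·6)+(-91/8)·(12/5))/20000 = -5481/5000000 m
Load 2 — triangular load w₀=6 kN/m (0→w₀ over full span):
  y_2 = -w₀x(7L⁴-10L²x²+3x⁴)/(360LEI) = -6·(12/5)·(7·6⁴-10·6²·(12/5)²+3·(12/5)⁴)/(360·6·20000) = -92421/39062500 m
Load 3 — uniform load w=17 kN/m over full span:
  y_3 = -wx(L³-2Lx²+x³)/(24EI) = -17·(12/5)·(6³-2·6·(12/5)²+(12/5)³)/(24·20000) = -42687/3125000 m
Superposition: y = Σ y_i = -10701261/625000000 m ≈ -0.017122 m

y(12/5) = -10701261/625000000 m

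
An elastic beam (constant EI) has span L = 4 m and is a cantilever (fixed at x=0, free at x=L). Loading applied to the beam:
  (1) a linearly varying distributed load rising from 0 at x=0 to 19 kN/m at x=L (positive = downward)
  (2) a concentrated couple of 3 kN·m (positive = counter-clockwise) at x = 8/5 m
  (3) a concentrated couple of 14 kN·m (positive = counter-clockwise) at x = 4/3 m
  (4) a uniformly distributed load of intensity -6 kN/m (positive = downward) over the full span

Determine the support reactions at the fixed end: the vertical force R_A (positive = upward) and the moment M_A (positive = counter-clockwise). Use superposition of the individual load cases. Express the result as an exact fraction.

Load 1 — triangular load w₀=19 kN/m (0→w₀ over full span):
  R_A = w₀L/2 = 19·4/2 = 38 kN
  M_A = w₀L²/3 = 19·4²/3 = 304/3 kN·m
Load 2 — applied couple M₀=3 kN·m at a=8/5 m (b=L-a=12/5):
  R_A = 0 kN
  M_A = -M₀ = -3 kN·m
Load 3 — applied couple M₀=14 kN·m at a=4/3 m (b=L-a=8/3):
  R_A = 0 kN
  M_A = -M₀ = -14 kN·m
Load 4 — uniform load w=-6 kN/m over full span:
  R_A = wL = (-6)·4 = -24 kN
  M_A = wL²/2 = (-6)·4²/2 = -48 kN·m
Superposition: R_A = 14 kN, M_A = 109/3 kN·m

R_A = 14 kN, M_A = 109/3 kN·m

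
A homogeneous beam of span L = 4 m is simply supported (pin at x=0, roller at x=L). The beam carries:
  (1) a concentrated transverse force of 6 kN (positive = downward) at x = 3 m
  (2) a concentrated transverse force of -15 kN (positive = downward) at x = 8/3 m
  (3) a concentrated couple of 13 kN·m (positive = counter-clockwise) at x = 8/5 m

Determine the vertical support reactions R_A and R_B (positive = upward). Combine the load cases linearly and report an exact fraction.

R_A = -1/4 kN, R_B = -35/4 kN

Load 1 — point force P=6 kN at a=3 m (b=L-a=1):
  R_A = Pb/L = 6·1/4 = 3/2 kN
  R_B = Pa/L = 6·3/4 = 9/2 kN
Load 2 — point force P=-15 kN at a=8/3 m (b=L-a=4/3):
  R_A = Pb/L = (-15)·(4/3)/4 = -5 kN
  R_B = Pa/L = (-15)·(8/3)/4 = -10 kN
Load 3 — applied couple M₀=13 kN·m at a=8/5 m (b=L-a=12/5):
  R_A = M₀/L = 13/4 kN
  R_B = -M₀/L = -13/4 kN
Superposition: R_A = -1/4 kN, R_B = -35/4 kN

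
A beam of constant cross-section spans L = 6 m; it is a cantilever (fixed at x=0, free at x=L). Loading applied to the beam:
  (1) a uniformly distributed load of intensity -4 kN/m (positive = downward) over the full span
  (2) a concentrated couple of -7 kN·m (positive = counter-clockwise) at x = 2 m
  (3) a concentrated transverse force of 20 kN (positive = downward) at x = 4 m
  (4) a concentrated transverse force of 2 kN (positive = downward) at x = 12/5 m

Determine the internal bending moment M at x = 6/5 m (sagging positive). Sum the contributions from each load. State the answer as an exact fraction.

Load 1 — uniform load w=-4 kN/m over full span:
  M_1 = -w(L-x)²/2 = -(-4)·(6-(6/5))²/2 = 1152/25 kN·m
Load 2 — applied couple M₀=-7 kN·m at a=2 m (b=L-a=4):
  M_2 = M₀  [x≤a] = (-7) = -7 kN·m
Load 3 — point force P=20 kN at a=4 m (b=L-a=2):
  M_3 = -P(a-x)  [x≤a] = -20·(4-(6/5)) = -56 kN·m
Load 4 — point force P=2 kN at a=12/5 m (b=L-a=18/5):
  M_4 = -P(a-x)  [x≤a] = -2·((12/5)-(6/5)) = -12/5 kN·m
Superposition: M = Σ M_i = -483/25 kN·m ≈ -19.320000 kN·m

M(6/5) = -483/25 kN·m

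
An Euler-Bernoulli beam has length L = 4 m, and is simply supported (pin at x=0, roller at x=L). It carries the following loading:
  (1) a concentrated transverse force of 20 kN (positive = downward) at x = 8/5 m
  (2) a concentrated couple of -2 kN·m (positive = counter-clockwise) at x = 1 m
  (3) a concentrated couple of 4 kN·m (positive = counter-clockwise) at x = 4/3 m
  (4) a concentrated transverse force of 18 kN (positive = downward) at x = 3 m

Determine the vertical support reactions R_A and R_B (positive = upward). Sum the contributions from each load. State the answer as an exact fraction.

R_A = 17 kN, R_B = 21 kN

Load 1 — point force P=20 kN at a=8/5 m (b=L-a=12/5):
  R_A = Pb/L = 20·(12/5)/4 = 12 kN
  R_B = Pa/L = 20·(8/5)/4 = 8 kN
Load 2 — applied couple M₀=-2 kN·m at a=1 m (b=L-a=3):
  R_A = M₀/L = (-2)/4 = -1/2 kN
  R_B = -M₀/L = -(-2)/4 = 1/2 kN
Load 3 — applied couple M₀=4 kN·m at a=4/3 m (b=L-a=8/3):
  R_A = M₀/L = 4/4 = 1 kN
  R_B = -M₀/L = -4/4 = -1 kN
Load 4 — point force P=18 kN at a=3 m (b=L-a=1):
  R_A = Pb/L = 18·1/4 = 9/2 kN
  R_B = Pa/L = 18·3/4 = 27/2 kN
Superposition: R_A = 17 kN, R_B = 21 kN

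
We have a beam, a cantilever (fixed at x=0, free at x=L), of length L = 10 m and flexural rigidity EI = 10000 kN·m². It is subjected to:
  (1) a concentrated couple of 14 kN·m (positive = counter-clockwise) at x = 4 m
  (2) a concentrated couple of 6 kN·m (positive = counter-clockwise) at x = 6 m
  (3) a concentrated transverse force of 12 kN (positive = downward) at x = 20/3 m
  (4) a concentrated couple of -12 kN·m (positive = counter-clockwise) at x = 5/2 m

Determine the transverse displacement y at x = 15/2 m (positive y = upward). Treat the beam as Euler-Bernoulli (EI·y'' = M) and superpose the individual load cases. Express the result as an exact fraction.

y(15/2) = -12149/108000 m

Load 1 — applied couple M₀=14 kN·m at a=4 m (b=L-a=6):
  y_1 = M₀a(2x-a)/(2EI)  [x>a] = 14·4·(2·(15/2)-4)/(2·10000) = 77/2500 m
Load 2 — applied couple M₀=6 kN·m at a=6 m (b=L-a=4):
  y_2 = M₀a(2x-a)/(2EI)  [x>a] = 6·6·(2·(15/2)-6)/(2·10000) = 81/5000 m
Load 3 — point force P=12 kN at a=20/3 m (b=L-a=10/3):
  y_3 = -Pa²(3x-a)/(6EI)  [x>a] = -12·(20/3)²·(3·(15/2)-(20/3))/(6·10000) = -19/135 m
Load 4 — applied couple M₀=-12 kN·m at a=5/2 m (b=L-a=15/2):
  y_4 = M₀a(2x-a)/(2EI)  [x>a] = (-12)·(5/2)·(2·(15/2)-(5/2))/(2·10000) = -3/160 m
Superposition: y = Σ y_i = -12149/108000 m ≈ -0.112491 m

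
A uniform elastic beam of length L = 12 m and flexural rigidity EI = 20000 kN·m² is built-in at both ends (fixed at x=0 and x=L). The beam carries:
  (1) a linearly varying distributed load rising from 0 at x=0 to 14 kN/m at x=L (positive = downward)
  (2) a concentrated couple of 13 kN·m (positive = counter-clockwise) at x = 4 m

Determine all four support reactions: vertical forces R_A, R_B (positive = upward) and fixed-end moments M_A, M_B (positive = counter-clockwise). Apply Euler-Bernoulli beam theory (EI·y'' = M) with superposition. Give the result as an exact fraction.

Load 1 — triangular load w₀=14 kN/m (0→w₀ over full span):
  R_A = 3w₀L/20 = 3·14·12/20 = 126/5 kN
  M_A = w₀L²/30 = 14·12²/30 = 336/5 kN·m
  R_B = 7w₀L/20 = 7·14·12/20 = 294/5 kN
  M_B = -w₀L²/20 = -14·12²/20 = -504/5 kN·m
Load 2 — applied couple M₀=13 kN·m at a=4 m (b=L-a=8):
  R_A = 6M₀ab/L³ = 6·13·4·8/12³ = 13/9 kN
  M_A = M₀b(2a-b)/L² = 13·8·(2·4-8)/12² = 0 kN·m
  R_B = -6M₀ab/L³ = -6·13·4·8/12³ = -13/9 kN
  M_B = M₀a(2b-a)/L² = 13·4·(2·8-4)/12² = 13/3 kN·m
Superposition: R_A = 1199/45 kN, M_A = 336/5 kN·m, R_B = 2581/45 kN, M_B = -1447/15 kN·m

R_A = 1199/45 kN, M_A = 336/5 kN·m, R_B = 2581/45 kN, M_B = -1447/15 kN·m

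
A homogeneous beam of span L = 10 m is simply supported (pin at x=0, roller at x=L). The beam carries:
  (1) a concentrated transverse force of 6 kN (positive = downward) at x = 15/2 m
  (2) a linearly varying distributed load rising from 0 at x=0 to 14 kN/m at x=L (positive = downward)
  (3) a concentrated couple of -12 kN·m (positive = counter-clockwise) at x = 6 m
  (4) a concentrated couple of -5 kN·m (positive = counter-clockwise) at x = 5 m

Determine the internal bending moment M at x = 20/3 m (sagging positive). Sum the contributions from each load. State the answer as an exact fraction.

Load 1 — point force P=6 kN at a=15/2 m (b=L-a=5/2):
  M_1 = Pbx/L  [x≤a] = 6·(5/2)·(20/3)/10 = 10 kN·m
Load 2 — triangular load w₀=14 kN/m (0→w₀ over full span):
  M_2 = w₀Lx/6 - w₀x³/(6L) = 14·10·(20/3)/6 - 14·(20/3)³/(6·10) = 7000/81 kN·m
Load 3 — applied couple M₀=-12 kN·m at a=6 m (b=L-a=4):
  M_3 = M₀x/L - M₀  [x>a] = (-12)·(20/3)/10 - (-12) = 4 kN·m
Load 4 — applied couple M₀=-5 kN·m at a=5 m (b=L-a=5):
  M_4 = M₀x/L - M₀  [x>a] = (-5)·(20/3)/10 - (-5) = 5/3 kN·m
Superposition: M = Σ M_i = 8269/81 kN·m ≈ 102.086420 kN·m

M(20/3) = 8269/81 kN·m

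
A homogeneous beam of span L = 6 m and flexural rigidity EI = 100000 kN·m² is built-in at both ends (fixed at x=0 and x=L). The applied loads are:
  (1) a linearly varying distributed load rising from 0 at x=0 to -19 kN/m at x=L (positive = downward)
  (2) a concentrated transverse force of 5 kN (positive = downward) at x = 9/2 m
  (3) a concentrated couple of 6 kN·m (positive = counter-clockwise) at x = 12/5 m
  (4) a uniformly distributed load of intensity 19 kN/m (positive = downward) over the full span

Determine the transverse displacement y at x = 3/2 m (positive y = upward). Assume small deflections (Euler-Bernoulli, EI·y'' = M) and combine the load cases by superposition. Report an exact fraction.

Load 1 — triangular load w₀=-19 kN/m (0→w₀ over full span):
  y_1 = -w₀x²(L-x)²(x+2L)/(120LEI) = -(-19)·(3/2)²·(6-(3/2))²·((3/2)+2·6)/(120·6·100000) = 41553/256000000 m
Load 2 — point force P=5 kN at a=9/2 m (b=L-a=3/2):
  y_2 = -Pb²x²(3aL-(3a+b)x)/(6L³EI)  [x≤a] = -5·(3/2)²·(3/2)²·(3·(9/2)·6-(3·(9/2)+(3/2))·(3/2))/(6·6³·100000) = -117/10240000 m
Load 3 — applied couple M₀=6 kN·m at a=12/5 m (b=L-a=18/5):
  y_3 = (R_Ax³/6 - M_Ax²/2)/EI  [x≤a] with R_A=36/25, M_A=18/25 = ((36/25)·(3/2)³/6 - (18/25)·(3/2)²/2)/100000 = 0 m
Load 4 — uniform load w=19 kN/m over full span:
  y_4 = -wx²(L-x)²/(24EI) = -19·(3/2)²·(6-(3/2))²/(24·100000) = -4617/12800000 m
Superposition: y = Σ y_i = -3357/16000000 m ≈ -0.000210 m

y(3/2) = -3357/16000000 m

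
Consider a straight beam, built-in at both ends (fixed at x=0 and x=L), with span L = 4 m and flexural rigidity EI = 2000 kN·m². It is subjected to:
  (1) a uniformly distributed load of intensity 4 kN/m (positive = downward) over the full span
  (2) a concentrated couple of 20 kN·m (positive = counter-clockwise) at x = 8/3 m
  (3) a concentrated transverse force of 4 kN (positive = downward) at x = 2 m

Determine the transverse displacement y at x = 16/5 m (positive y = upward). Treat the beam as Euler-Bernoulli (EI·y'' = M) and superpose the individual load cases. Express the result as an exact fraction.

Load 1 — uniform load w=4 kN/m over full span:
  y_1 = -wx²(L-x)²/(24EI) = -4·(16/5)²·(4-(16/5))²/(24·2000) = -128/234375 m
Load 2 — applied couple M₀=20 kN·m at a=8/3 m (b=L-a=4/3):
  y_2 = (R_Ax³/6 - M_Ax²/2 - M₀(x-a)²/2)/EI  [x>a] with R_A=20/3, M_A=20/3 = ((20/3)·(16/5)³/6 - (20/3)·(16/5)²/2 - 20·((16/5)-(8/3))²/2)/2000 = -8/28125 m
Load 3 — point force P=4 kN at a=2 m (b=L-a=2):
  y_3 = -Pa²(L-x)²(3bL-(3b+a)(L-x))/(6L³EI)  [x>a] = -4·2²·(4-(16/5))²·(3·2·4-(3·2+2)·(4-(16/5)))/(6·4³·2000) = -11/46875 m
Superposition: y = Σ y_i = -749/703125 m ≈ -0.001065 m

y(16/5) = -749/703125 m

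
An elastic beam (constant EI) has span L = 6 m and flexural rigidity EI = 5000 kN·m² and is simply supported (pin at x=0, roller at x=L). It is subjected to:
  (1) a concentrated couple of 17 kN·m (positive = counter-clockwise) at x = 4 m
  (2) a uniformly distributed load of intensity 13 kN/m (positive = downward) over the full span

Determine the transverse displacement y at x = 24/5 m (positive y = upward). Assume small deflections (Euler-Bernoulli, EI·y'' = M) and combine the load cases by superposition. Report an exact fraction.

y(24/5) = -10774/390625 m

Load 1 — applied couple M₀=17 kN·m at a=4 m (b=L-a=2):
  y_1 = (M₀x³/(6L)-M₀(x-a)²/2+C₁x)/EI  [x>a] with C₁=M₀(3b²-L²)/(6L)=-34/3 = (17·(24/5)³/(6·6)-17·((24/5)-4)²/2+(-34/3)·(24/5))/5000 = -119/78125 m
Load 2 — uniform load w=13 kN/m over full span:
  y_2 = -wx(L³-2Lx²+x³)/(24EI) = -13·(24/5)·(6³-2·6·(24/5)²+(24/5)³)/(24·5000) = -10179/390625 m
Superposition: y = Σ y_i = -10774/390625 m ≈ -0.027581 m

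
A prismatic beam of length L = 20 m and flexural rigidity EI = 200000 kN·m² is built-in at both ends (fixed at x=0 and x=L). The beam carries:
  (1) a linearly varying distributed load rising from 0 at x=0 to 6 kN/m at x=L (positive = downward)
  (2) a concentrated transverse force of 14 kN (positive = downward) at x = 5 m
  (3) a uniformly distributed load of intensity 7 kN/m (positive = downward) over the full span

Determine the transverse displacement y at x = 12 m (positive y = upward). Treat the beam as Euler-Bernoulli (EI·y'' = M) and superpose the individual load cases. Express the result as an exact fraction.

Load 1 — triangular load w₀=6 kN/m (0→w₀ over full span):
  y_1 = -w₀x²(L-x)²(x+2L)/(120LEI) = -6·12²·(20-12)²·(12+2·20)/(120·20·200000) = -468/78125 m
Load 2 — point force P=14 kN at a=5 m (b=L-a=15):
  y_2 = -Pa²(L-x)²(3bL-(3b+a)(L-x))/(6L³EI)  [x>a] = -14·5²·(20-12)²·(3·15·20-(3·15+5)·(20-12))/(6·20³·200000) = -7/6000 m
Load 3 — uniform load w=7 kN/m over full span:
  y_3 = -wx²(L-x)²/(24EI) = -7·12²·(20-12)²/(24·200000) = -42/3125 m
Superposition: y = Σ y_i = -77239/3750000 m ≈ -0.020597 m

y(12) = -77239/3750000 m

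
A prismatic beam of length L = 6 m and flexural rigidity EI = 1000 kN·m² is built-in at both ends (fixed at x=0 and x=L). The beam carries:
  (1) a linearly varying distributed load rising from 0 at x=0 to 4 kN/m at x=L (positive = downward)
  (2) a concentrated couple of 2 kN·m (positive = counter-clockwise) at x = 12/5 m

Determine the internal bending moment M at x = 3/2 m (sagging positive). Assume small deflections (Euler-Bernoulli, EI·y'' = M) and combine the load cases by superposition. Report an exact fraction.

Load 1 — triangular load w₀=4 kN/m (0→w₀ over full span):
  M_1 = 3w₀Lx/20 - w₀L²/30 - w₀x³/(6L) = 3·4·6·(3/2)/20 - 4·6²/30 - 4·(3/2)³/(6·6) = 9/40 kN·m
Load 2 — applied couple M₀=2 kN·m at a=12/5 m (b=L-a=18/5):
  M_2 = R_Ax - M_A  [x≤a] with R_A=12/25, M_A=6/25 = (12/25)·(3/2) - (6/25) = 12/25 kN·m
Superposition: M = Σ M_i = 141/200 kN·m ≈ 0.705000 kN·m

M(3/2) = 141/200 kN·m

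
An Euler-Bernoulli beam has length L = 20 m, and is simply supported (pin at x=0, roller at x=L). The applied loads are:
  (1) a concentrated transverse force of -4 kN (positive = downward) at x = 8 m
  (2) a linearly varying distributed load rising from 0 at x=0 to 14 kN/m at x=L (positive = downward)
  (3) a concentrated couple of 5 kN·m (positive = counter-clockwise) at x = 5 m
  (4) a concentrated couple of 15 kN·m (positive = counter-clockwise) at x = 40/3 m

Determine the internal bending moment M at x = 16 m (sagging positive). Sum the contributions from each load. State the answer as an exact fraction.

Load 1 — point force P=-4 kN at a=8 m (b=L-a=12):
  M_1 = Pa(L-x)/L  [x>a] = (-4)·8·(20-16)/20 = -32/5 kN·m
Load 2 — triangular load w₀=14 kN/m (0→w₀ over full span):
  M_2 = w₀Lx/6 - w₀x³/(6L) = 14·20·16/6 - 14·16³/(6·20) = 1344/5 kN·m
Load 3 — applied couple M₀=5 kN·m at a=5 m (b=L-a=15):
  M_3 = M₀x/L - M₀  [x>a] = 5·16/20 - 5 = -1 kN·m
Load 4 — applied couple M₀=15 kN·m at a=40/3 m (b=L-a=20/3):
  M_4 = M₀x/L - M₀  [x>a] = 15·16/20 - 15 = -3 kN·m
Superposition: M = Σ M_i = 1292/5 kN·m ≈ 258.400000 kN·m

M(16) = 1292/5 kN·m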